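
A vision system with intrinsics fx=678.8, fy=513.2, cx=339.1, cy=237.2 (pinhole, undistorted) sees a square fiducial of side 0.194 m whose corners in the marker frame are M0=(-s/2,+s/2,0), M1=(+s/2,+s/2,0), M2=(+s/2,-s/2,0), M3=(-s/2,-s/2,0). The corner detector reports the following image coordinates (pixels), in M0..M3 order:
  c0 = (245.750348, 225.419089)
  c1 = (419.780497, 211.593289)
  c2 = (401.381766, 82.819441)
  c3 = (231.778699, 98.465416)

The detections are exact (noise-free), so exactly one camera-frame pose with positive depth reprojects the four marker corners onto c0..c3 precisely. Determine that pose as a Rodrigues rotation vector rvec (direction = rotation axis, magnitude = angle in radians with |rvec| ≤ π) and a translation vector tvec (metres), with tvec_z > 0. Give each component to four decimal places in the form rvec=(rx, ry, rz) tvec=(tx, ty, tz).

rvec=(-0.0915, 0.0714, -0.0989) tvec=(-0.0171, -0.1234, 0.7598)

Intrinsics K: fx=678.8, fy=513.2, cx=339.1, cy=237.2
Marker side s = 0.194 m; corners in marker frame (Z=0):
  M0 = (-0.0970, +0.0970, 0)
  M1 = (+0.0970, +0.0970, 0)
  M2 = (+0.0970, -0.0970, 0)
  M3 = (-0.0970, -0.0970, 0)
Detected image corners:
  c0 = (245.750348, 225.419089) px
  c1 = (419.780497, 211.593289) px
  c2 = (401.381766, 82.819441) px
  c3 = (231.778699, 98.465416) px
Planar DLT: solve 8×8 A·h = b for H (H[2,2]=1):
  H  [+857.03062 +42.89316 +323.84398]
  H  [-89.57595 +639.79913 +153.86462]
  H  [-0.08773 -0.12455 +1.00000]
B = K⁻¹H; ‖b₁‖=1.316175, ‖b₂‖=1.316175; λ = 2/(‖b₁‖+‖b₂‖) = 0.759777, sign → tz>0 ⇒ λ=+0.759777
r₁ = λ·B[:,0] = (+0.99257,-0.10181,-0.06666); r₂ = λ·B[:,1] = (+0.09528,+0.99094,-0.09463)
r₃ = r₁×r₂ = (+0.07569,+0.08758,+0.99328); SVD([r₁ r₂ r₃]) → R = UVᵀ:
  R  [+0.99257 +0.09528 +0.07569]
  R  [-0.10181 +0.99094 +0.08758]
  R  [-0.06666 -0.09463 +0.99328]
t = (-0.01708, -0.12338, +0.75978) m
tr R = 2.976789; θ = arccos((tr R − 1)/2) = 0.152500 rad = 8.738°
axis k = ((R−Rᵀ)₃₂, (R−Rᵀ)₁₃, (R−Rᵀ)₂₁) / (2 sinθ) = (-0.599727, +0.468514, -0.648708)
rvec = θ·k = (-0.091458, +0.071448, -0.098928)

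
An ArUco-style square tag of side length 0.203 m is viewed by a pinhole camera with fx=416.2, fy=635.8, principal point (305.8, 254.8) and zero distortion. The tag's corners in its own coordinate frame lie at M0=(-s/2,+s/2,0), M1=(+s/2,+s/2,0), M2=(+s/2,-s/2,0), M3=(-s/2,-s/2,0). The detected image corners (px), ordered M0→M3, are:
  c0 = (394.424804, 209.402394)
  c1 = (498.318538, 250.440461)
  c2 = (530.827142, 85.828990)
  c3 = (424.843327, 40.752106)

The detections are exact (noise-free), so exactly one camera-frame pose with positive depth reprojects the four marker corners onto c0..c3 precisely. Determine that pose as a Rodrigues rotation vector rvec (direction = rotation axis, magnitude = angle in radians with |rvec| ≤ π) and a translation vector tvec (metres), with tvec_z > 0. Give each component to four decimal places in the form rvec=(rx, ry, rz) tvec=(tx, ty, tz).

rvec=(0.1023, -0.0544, 0.2478) tvec=(0.2857, -0.1277, 0.7594)

Intrinsics K: fx=416.2, fy=635.8, cx=305.8, cy=254.8
Marker side s = 0.203 m; corners in marker frame (Z=0):
  M0 = (-0.1015, +0.1015, 0)
  M1 = (+0.1015, +0.1015, 0)
  M2 = (+0.1015, -0.1015, 0)
  M3 = (-0.1015, -0.1015, 0)
Detected image corners:
  c0 = (394.424804, 209.402394) px
  c1 = (498.318538, 250.440461) px
  c2 = (530.827142, 85.828990) px
  c3 = (424.843327, 40.752106) px
Planar DLT: solve 8×8 A·h = b for H (H[2,2]=1):
  H  [+557.20927 -97.60632 +462.36984]
  H  [+224.77672 +838.97447 +147.84773]
  H  [+0.08728 +0.12428 +1.00000]
B = K⁻¹H; ‖b₁‖=1.316768, ‖b₂‖=1.316768; λ = 2/(‖b₁‖+‖b₂‖) = 0.759435, sign → tz>0 ⇒ λ=+0.759435
r₁ = λ·B[:,0] = (+0.96803,+0.24192,+0.06629); r₂ = λ·B[:,1] = (-0.24745,+0.96429,+0.09439)
r₃ = r₁×r₂ = (-0.04109,-0.10777,+0.99333); SVD([r₁ r₂ r₃]) → R = UVᵀ:
  R  [+0.96803 -0.24745 -0.04109]
  R  [+0.24192 +0.96429 -0.10777]
  R  [+0.06629 +0.09439 +0.99333]
t = (+0.28569, -0.12775, +0.75943) m
tr R = 2.925648; θ = arccos((tr R − 1)/2) = 0.273528 rad = 15.672°
axis k = ((R−Rᵀ)₃₂, (R−Rᵀ)₁₃, (R−Rᵀ)₂₁) / (2 sinθ) = (+0.374184, -0.198743, +0.905808)
rvec = θ·k = (+0.102350, -0.054362, +0.247764)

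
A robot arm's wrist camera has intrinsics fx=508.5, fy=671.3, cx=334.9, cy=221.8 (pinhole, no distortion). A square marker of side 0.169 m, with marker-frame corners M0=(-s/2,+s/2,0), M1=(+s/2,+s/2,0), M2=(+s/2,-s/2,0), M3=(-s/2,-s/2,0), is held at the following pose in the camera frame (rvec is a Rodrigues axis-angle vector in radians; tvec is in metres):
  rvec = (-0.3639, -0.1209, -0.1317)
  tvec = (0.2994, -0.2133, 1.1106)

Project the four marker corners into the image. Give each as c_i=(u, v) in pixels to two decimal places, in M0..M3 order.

c0=(443.74, 142.68) c1=(518.73, 133.36) c2=(498.21, 46.63) c3=(426.68, 53.63)

Intrinsics K: fx=508.5, fy=671.3, cx=334.9, cy=221.8
Marker side s = 0.169 m; corners in marker frame (Z=0):
  M0 = (-0.0845, +0.0845, 0)
  M1 = (+0.0845, +0.0845, 0)
  M2 = (+0.0845, -0.0845, 0)
  M3 = (-0.0845, -0.0845, 0)
rvec = (-0.3639, -0.1209, -0.1317), |rvec| = θ = 0.40544 rad = 23.230°
Rodrigues: sinθ=0.39443, 1−cosθ=0.08107; R = I + sinθ·[k]× + (1−cosθ)·[k]×²:
    [+0.98424 +0.14982 -0.09398]
    [-0.10642 +0.92614 +0.36186]
    [+0.14125 -0.34616 +0.92748]
t = (0.2994, -0.2133, 1.1106) m
M0: Pc = R·M0+t = (+0.22889, -0.12605, +1.06941); u = 508.5·(+0.22889)/1.06941 + 334.9 = 443.7367, v = 671.3·(-0.12605)/1.06941 + 221.8 = 142.6758
M1: Pc = R·M1+t = (+0.39523, -0.14403, +1.09329); u = 508.5·(+0.39523)/1.09329 + 334.9 = 518.7251, v = 671.3·(-0.14403)/1.09329 + 221.8 = 133.3600
M2: Pc = R·M2+t = (+0.36991, -0.30055, +1.15179); u = 508.5·(+0.36991)/1.15179 + 334.9 = 498.2101, v = 671.3·(-0.30055)/1.15179 + 221.8 = 46.6285
M3: Pc = R·M3+t = (+0.20357, -0.28257, +1.12791); u = 508.5·(+0.20357)/1.12791 + 334.9 = 426.6769, v = 671.3·(-0.28257)/1.12791 + 221.8 = 53.6256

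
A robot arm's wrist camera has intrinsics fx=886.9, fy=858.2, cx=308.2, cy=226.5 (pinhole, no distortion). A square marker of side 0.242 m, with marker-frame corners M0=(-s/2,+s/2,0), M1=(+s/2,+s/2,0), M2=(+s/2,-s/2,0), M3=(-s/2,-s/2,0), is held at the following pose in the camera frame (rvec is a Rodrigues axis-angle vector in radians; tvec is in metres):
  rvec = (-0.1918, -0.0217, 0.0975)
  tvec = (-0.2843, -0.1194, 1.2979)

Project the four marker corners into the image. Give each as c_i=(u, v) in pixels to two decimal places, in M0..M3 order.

c0=(18.33, 217.64) c1=(186.34, 233.74) c2=(205.97, 80.07) c3=(43.90, 64.19)

Intrinsics K: fx=886.9, fy=858.2, cx=308.2, cy=226.5
Marker side s = 0.242 m; corners in marker frame (Z=0):
  M0 = (-0.1210, +0.1210, 0)
  M1 = (+0.1210, +0.1210, 0)
  M2 = (+0.1210, -0.1210, 0)
  M3 = (-0.1210, -0.1210, 0)
rvec = (-0.1918, -0.0217, 0.0975), |rvec| = θ = 0.21625 rad = 12.390°
Rodrigues: sinθ=0.21457, 1−cosθ=0.02329; R = I + sinθ·[k]× + (1−cosθ)·[k]×²:
    [+0.99503 -0.09467 -0.03085]
    [+0.09881 +0.97694 +0.18925]
    [+0.01222 -0.19136 +0.98144]
t = (-0.2843, -0.1194, 1.2979) m
M0: Pc = R·M0+t = (-0.41615, -0.01315, +1.27327); u = 886.9·(-0.41615)/1.27327 + 308.2 = 18.3262, v = 858.2·(-0.01315)/1.27327 + 226.5 = 217.6391
M1: Pc = R·M1+t = (-0.17536, +0.01077, +1.27622); u = 886.9·(-0.17536)/1.27622 + 308.2 = 186.3378, v = 858.2·(+0.01077)/1.27622 + 226.5 = 233.7401
M2: Pc = R·M2+t = (-0.15245, -0.22565, +1.32253); u = 886.9·(-0.15245)/1.32253 + 308.2 = 205.9684, v = 858.2·(-0.22565)/1.32253 + 226.5 = 80.0720
M3: Pc = R·M3+t = (-0.39324, -0.24957, +1.31958); u = 886.9·(-0.39324)/1.31958 + 308.2 = 43.8971, v = 858.2·(-0.24957)/1.31958 + 226.5 = 64.1917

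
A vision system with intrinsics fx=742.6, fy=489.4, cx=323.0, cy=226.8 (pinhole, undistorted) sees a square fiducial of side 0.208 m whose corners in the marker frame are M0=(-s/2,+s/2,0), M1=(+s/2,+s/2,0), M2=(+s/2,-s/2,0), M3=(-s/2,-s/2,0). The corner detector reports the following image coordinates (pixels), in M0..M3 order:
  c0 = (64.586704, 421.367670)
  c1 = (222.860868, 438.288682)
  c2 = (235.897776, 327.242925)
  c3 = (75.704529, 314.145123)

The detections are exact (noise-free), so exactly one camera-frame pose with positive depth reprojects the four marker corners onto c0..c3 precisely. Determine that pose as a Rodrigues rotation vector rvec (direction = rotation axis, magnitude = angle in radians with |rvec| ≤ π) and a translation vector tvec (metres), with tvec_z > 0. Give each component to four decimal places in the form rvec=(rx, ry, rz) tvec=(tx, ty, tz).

Intrinsics K: fx=742.6, fy=489.4, cx=323.0, cy=226.8
Marker side s = 0.208 m; corners in marker frame (Z=0):
  M0 = (-0.1040, +0.1040, 0)
  M1 = (+0.1040, +0.1040, 0)
  M2 = (+0.1040, -0.1040, 0)
  M3 = (-0.1040, -0.1040, 0)
Detected image corners:
  c0 = (64.586704, 421.367670) px
  c1 = (222.860868, 438.288682) px
  c2 = (235.897776, 327.242925) px
  c3 = (75.704529, 314.145123) px
Planar DLT: solve 8×8 A·h = b for H (H[2,2]=1):
  H  [+739.38089 -51.28590 +148.28891]
  H  [+6.69328 +541.29131 +375.37853]
  H  [-0.17457 +0.04470 +1.00000]
B = K⁻¹H; ‖b₁‖=1.089835, ‖b₂‖=1.089835; λ = 2/(‖b₁‖+‖b₂‖) = 0.917570, sign → tz>0 ⇒ λ=+0.917570
r₁ = λ·B[:,0] = (+0.98327,+0.08678,-0.16018); r₂ = λ·B[:,1] = (-0.08121,+0.99585,+0.04102)
r₃ = r₁×r₂ = (+0.16308,-0.02732,+0.98623); SVD([r₁ r₂ r₃]) → R = UVᵀ:
  R  [+0.98327 -0.08121 +0.16308]
  R  [+0.08678 +0.99585 -0.02732]
  R  [-0.16018 +0.04102 +0.98623]
t = (-0.21588, +0.27857, +0.91757) m
tr R = 2.965353; θ = arccos((tr R − 1)/2) = 0.186407 rad = 10.680°
axis k = ((R−Rᵀ)₃₂, (R−Rᵀ)₁₃, (R−Rᵀ)₂₁) / (2 sinθ) = (+0.184371, +0.872121, +0.453225)
rvec = θ·k = (+0.034368, +0.162569, +0.084484)

rvec=(0.0344, 0.1626, 0.0845) tvec=(-0.2159, 0.2786, 0.9176)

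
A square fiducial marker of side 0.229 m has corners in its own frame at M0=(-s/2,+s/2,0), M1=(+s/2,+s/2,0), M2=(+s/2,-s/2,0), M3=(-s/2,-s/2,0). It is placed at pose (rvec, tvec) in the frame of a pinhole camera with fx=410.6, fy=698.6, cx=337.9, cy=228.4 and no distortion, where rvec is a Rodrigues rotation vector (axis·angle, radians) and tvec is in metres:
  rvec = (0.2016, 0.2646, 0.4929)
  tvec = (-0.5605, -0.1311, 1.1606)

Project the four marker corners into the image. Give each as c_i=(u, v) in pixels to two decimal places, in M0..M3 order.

Intrinsics K: fx=410.6, fy=698.6, cx=337.9, cy=228.4
Marker side s = 0.229 m; corners in marker frame (Z=0):
  M0 = (-0.1145, +0.1145, 0)
  M1 = (+0.1145, +0.1145, 0)
  M2 = (+0.1145, -0.1145, 0)
  M3 = (-0.1145, -0.1145, 0)
rvec = (0.2016, 0.2646, 0.4929), |rvec| = θ = 0.59465 rad = 34.071°
Rodrigues: sinθ=0.56022, 1−cosθ=0.17165; R = I + sinθ·[k]× + (1−cosθ)·[k]×²:
    [+0.84808 -0.43847 +0.29752]
    [+0.49026 +0.86233 -0.12662]
    [-0.20104 +0.25324 +0.94628]
t = (-0.5605, -0.1311, 1.1606) m
M0: Pc = R·M0+t = (-0.70781, -0.08850, +1.21262); u = 410.6·(-0.70781)/1.21262 + 337.9 = 98.2309, v = 698.6·(-0.08850)/1.21262 + 228.4 = 177.4159
M1: Pc = R·M1+t = (-0.51360, +0.02377, +1.16658); u = 410.6·(-0.51360)/1.16658 + 337.9 = 157.1283, v = 698.6·(+0.02377)/1.16658 + 228.4 = 242.6354
M2: Pc = R·M2+t = (-0.41319, -0.17370, +1.10858); u = 410.6·(-0.41319)/1.10858 + 337.9 = 184.8614, v = 698.6·(-0.17370)/1.10858 + 228.4 = 118.9372
M3: Pc = R·M3+t = (-0.60740, -0.28597, +1.15462); u = 410.6·(-0.60740)/1.15462 + 337.9 = 121.9001, v = 698.6·(-0.28597)/1.15462 + 228.4 = 55.3742

c0=(98.23, 177.42) c1=(157.13, 242.64) c2=(184.86, 118.94) c3=(121.90, 55.37)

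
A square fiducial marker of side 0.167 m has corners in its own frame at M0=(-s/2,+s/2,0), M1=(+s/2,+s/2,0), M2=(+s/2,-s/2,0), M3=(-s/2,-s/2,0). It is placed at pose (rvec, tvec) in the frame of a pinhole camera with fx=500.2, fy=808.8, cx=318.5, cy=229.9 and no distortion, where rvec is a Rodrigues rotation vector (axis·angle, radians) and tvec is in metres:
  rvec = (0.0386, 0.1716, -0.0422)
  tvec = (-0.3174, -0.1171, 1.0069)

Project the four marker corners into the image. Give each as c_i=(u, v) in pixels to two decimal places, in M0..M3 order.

Intrinsics K: fx=500.2, fy=808.8, cx=318.5, cy=229.9
Marker side s = 0.167 m; corners in marker frame (Z=0):
  M0 = (-0.0835, +0.0835, 0)
  M1 = (+0.0835, +0.0835, 0)
  M2 = (+0.0835, -0.0835, 0)
  M3 = (-0.0835, -0.0835, 0)
rvec = (0.0386, 0.1716, -0.0422), |rvec| = θ = 0.18088 rad = 10.364°
Rodrigues: sinθ=0.17989, 1−cosθ=0.01631; R = I + sinθ·[k]× + (1−cosθ)·[k]×²:
    [+0.98443 +0.04527 +0.16985]
    [-0.03867 +0.99837 -0.04200]
    [-0.17148 +0.03478 +0.98457]
t = (-0.3174, -0.1171, 1.0069) m
M0: Pc = R·M0+t = (-0.39582, -0.03051, +1.02412); u = 500.2·(-0.39582)/1.02412 + 318.5 = 125.1746, v = 808.8·(-0.03051)/1.02412 + 229.9 = 205.8068
M1: Pc = R·M1+t = (-0.23142, -0.03696, +0.99549); u = 500.2·(-0.23142)/0.99549 + 318.5 = 202.2188, v = 808.8·(-0.03696)/0.99549 + 229.9 = 199.8672
M2: Pc = R·M2+t = (-0.23898, -0.20369, +0.98968); u = 500.2·(-0.23898)/0.98968 + 318.5 = 197.7152, v = 808.8·(-0.20369)/0.98968 + 229.9 = 63.4351
M3: Pc = R·M3+t = (-0.40338, -0.19724, +1.01831); u = 500.2·(-0.40338)/1.01831 + 318.5 = 120.3581, v = 808.8·(-0.19724)/1.01831 + 229.9 = 73.2453

c0=(125.17, 205.81) c1=(202.22, 199.87) c2=(197.72, 63.44) c3=(120.36, 73.25)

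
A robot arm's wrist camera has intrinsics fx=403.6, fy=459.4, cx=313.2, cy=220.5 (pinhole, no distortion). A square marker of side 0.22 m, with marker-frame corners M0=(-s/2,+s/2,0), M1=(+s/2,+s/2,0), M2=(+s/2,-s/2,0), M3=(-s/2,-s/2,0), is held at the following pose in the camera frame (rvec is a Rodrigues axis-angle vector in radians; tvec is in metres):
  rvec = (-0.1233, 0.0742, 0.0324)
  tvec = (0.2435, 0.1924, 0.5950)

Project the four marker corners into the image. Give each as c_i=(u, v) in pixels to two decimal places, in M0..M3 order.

Intrinsics K: fx=403.6, fy=459.4, cx=313.2, cy=220.5
Marker side s = 0.22 m; corners in marker frame (Z=0):
  M0 = (-0.1100, +0.1100, 0)
  M1 = (+0.1100, +0.1100, 0)
  M2 = (+0.1100, -0.1100, 0)
  M3 = (-0.1100, -0.1100, 0)
rvec = (-0.1233, 0.0742, 0.0324), |rvec| = θ = 0.14751 rad = 8.452°
Rodrigues: sinθ=0.14697, 1−cosθ=0.01086; R = I + sinθ·[k]× + (1−cosθ)·[k]×²:
    [+0.99673 -0.03685 +0.07194]
    [+0.02772 +0.99189 +0.12405]
    [-0.07593 -0.12165 +0.98966]
t = (0.2435, 0.1924, 0.5950) m
M0: Pc = R·M0+t = (+0.12981, +0.29846, +0.58997); u = 403.6·(+0.12981)/0.58997 + 313.2 = 402.0010, v = 459.4·(+0.29846)/0.58997 + 220.5 = 452.9051
M1: Pc = R·M1+t = (+0.34909, +0.30456, +0.57327); u = 403.6·(+0.34909)/0.57327 + 313.2 = 558.9695, v = 459.4·(+0.30456)/0.57327 + 220.5 = 464.5633
M2: Pc = R·M2+t = (+0.35719, +0.08634, +0.60003); u = 403.6·(+0.35719)/0.60003 + 313.2 = 553.4601, v = 459.4·(+0.08634)/0.60003 + 220.5 = 286.6052
M3: Pc = R·M3+t = (+0.13791, +0.08024, +0.61673); u = 403.6·(+0.13791)/0.61673 + 313.2 = 403.4526, v = 459.4·(+0.08024)/0.61673 + 220.5 = 280.2727

c0=(402.00, 452.91) c1=(558.97, 464.56) c2=(553.46, 286.61) c3=(403.45, 280.27)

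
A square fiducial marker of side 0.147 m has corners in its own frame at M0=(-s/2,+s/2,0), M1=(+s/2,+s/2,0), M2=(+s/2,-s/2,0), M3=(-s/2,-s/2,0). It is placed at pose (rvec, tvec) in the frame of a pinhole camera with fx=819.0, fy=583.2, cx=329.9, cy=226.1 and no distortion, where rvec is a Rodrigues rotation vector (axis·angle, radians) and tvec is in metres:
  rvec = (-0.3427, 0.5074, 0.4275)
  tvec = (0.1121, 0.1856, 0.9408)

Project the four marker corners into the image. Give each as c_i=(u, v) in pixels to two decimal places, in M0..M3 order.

c0=(346.34, 362.80) c1=(455.07, 404.43) c2=(512.84, 318.38) c3=(402.91, 284.79)

Intrinsics K: fx=819.0, fy=583.2, cx=329.9, cy=226.1
Marker side s = 0.147 m; corners in marker frame (Z=0):
  M0 = (-0.0735, +0.0735, 0)
  M1 = (+0.0735, +0.0735, 0)
  M2 = (+0.0735, -0.0735, 0)
  M3 = (-0.0735, -0.0735, 0)
rvec = (-0.3427, 0.5074, 0.4275), |rvec| = θ = 0.74676 rad = 42.786°
Rodrigues: sinθ=0.67927, 1−cosθ=0.26611; R = I + sinθ·[k]× + (1−cosθ)·[k]×²:
    [+0.78993 -0.47184 +0.39163]
    [+0.30588 +0.85675 +0.41523]
    [-0.53145 -0.20822 +0.82110]
t = (0.1121, 0.1856, 0.9408) m
M0: Pc = R·M0+t = (+0.01936, +0.22609, +0.96456); u = 819.0·(+0.01936)/0.96456 + 329.9 = 346.3382, v = 583.2·(+0.22609)/0.96456 + 226.1 = 362.7998
M1: Pc = R·M1+t = (+0.13548, +0.27105, +0.88643); u = 819.0·(+0.13548)/0.88643 + 329.9 = 455.0736, v = 583.2·(+0.27105)/0.88643 + 226.1 = 404.4305
M2: Pc = R·M2+t = (+0.20484, +0.14511, +0.91704); u = 819.0·(+0.20484)/0.91704 + 329.9 = 512.8405, v = 583.2·(+0.14511)/0.91704 + 226.1 = 318.3848
M3: Pc = R·M3+t = (+0.08872, +0.10015, +0.99517); u = 819.0·(+0.08872)/0.99517 + 329.9 = 402.9145, v = 583.2·(+0.10015)/0.99517 + 226.1 = 284.7893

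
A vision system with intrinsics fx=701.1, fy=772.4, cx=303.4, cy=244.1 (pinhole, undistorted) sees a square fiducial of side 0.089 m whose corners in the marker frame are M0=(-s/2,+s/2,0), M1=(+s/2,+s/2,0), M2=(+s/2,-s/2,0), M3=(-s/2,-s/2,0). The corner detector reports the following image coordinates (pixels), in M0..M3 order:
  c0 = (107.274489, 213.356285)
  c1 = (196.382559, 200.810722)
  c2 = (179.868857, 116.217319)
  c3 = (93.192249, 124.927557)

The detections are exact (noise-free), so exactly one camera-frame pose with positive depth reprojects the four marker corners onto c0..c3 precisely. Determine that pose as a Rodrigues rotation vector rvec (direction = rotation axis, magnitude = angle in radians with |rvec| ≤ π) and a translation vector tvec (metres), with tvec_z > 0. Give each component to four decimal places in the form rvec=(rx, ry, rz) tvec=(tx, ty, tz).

Intrinsics K: fx=701.1, fy=772.4, cx=303.4, cy=244.1
Marker side s = 0.089 m; corners in marker frame (Z=0):
  M0 = (-0.0445, +0.0445, 0)
  M1 = (+0.0445, +0.0445, 0)
  M2 = (+0.0445, -0.0445, 0)
  M3 = (-0.0445, -0.0445, 0)
Detected image corners:
  c0 = (107.274489, 213.356285) px
  c1 = (196.382559, 200.810722) px
  c2 = (179.868857, 116.217319) px
  c3 = (93.192249, 124.927557) px
Planar DLT: solve 8×8 A·h = b for H (H[2,2]=1):
  H  [+1052.24368 +116.04477 +144.92769]
  H  [-45.26759 +907.83901 +162.97230]
  H  [+0.45031 -0.38921 +1.00000]
B = K⁻¹H; ‖b₁‖=1.395965, ‖b₂‖=1.395965; λ = 2/(‖b₁‖+‖b₂‖) = 0.716350, sign → tz>0 ⇒ λ=+0.716350
r₁ = λ·B[:,0] = (+0.93554,-0.14393,+0.32258); r₂ = λ·B[:,1] = (+0.23922,+0.93007,-0.27881)
r₃ = r₁×r₂ = (-0.25990,+0.33801,+0.90455); SVD([r₁ r₂ r₃]) → R = UVᵀ:
  R  [+0.93554 +0.23922 -0.25990]
  R  [-0.14393 +0.93007 +0.33801]
  R  [+0.32258 -0.27881 +0.90455]
t = (-0.16192, -0.07524, +0.71635) m
tr R = 2.770155; θ = arccos((tr R − 1)/2) = 0.484136 rad = 27.739°
axis k = ((R−Rᵀ)₃₂, (R−Rᵀ)₁₃, (R−Rᵀ)₂₁) / (2 sinθ) = (-0.662614, -0.625723, -0.411599)
rvec = θ·k = (-0.320795, -0.302935, -0.199270)

rvec=(-0.3208, -0.3029, -0.1993) tvec=(-0.1619, -0.0752, 0.7164)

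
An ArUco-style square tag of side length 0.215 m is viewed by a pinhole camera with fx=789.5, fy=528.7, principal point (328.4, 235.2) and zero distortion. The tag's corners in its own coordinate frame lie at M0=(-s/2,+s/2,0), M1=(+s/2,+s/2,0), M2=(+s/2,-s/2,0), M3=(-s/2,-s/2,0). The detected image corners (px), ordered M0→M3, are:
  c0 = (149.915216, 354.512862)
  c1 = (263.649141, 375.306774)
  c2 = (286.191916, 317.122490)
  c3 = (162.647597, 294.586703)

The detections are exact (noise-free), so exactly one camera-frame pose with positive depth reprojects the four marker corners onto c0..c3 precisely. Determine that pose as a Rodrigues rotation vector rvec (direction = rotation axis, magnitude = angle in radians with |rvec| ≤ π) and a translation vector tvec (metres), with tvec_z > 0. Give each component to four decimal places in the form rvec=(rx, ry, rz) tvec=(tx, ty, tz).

rvec=(0.5555, 0.0791, 0.2567) tvec=(-0.1981, 0.2651, 1.3821)

Intrinsics K: fx=789.5, fy=528.7, cx=328.4, cy=235.2
Marker side s = 0.215 m; corners in marker frame (Z=0):
  M0 = (-0.1075, +0.1075, 0)
  M1 = (+0.1075, +0.1075, 0)
  M2 = (+0.1075, -0.1075, 0)
  M3 = (-0.1075, -0.1075, 0)
Detected image corners:
  c0 = (149.915216, 354.512862) px
  c1 = (263.649141, 375.306774) px
  c2 = (286.191916, 317.122490) px
  c3 = (162.647597, 294.586703) px
Planar DLT: solve 8×8 A·h = b for H (H[2,2]=1):
  H  [+550.06902 +0.77726 +215.21324]
  H  [+99.35674 +403.48351 +336.59698]
  H  [-0.00371 +0.38406 +1.00000]
B = K⁻¹H; ‖b₁‖=0.723558, ‖b₂‖=0.723558; λ = 2/(‖b₁‖+‖b₂‖) = 1.382059, sign → tz>0 ⇒ λ=+1.382059
r₁ = λ·B[:,0] = (+0.96505,+0.26200,-0.00512); r₂ = λ·B[:,1] = (-0.21943,+0.81860,+0.53079)
r₃ = r₁×r₂ = (+0.14326,-0.51112,+0.84749); SVD([r₁ r₂ r₃]) → R = UVᵀ:
  R  [+0.96505 -0.21943 +0.14326]
  R  [+0.26200 +0.81860 -0.51112]
  R  [-0.00512 +0.53079 +0.84749]
t = (-0.19814, +0.26506, +1.38206) m
tr R = 2.631144; θ = arccos((tr R − 1)/2) = 0.617080 rad = 35.356°
axis k = ((R−Rᵀ)₃₂, (R−Rᵀ)₁₃, (R−Rᵀ)₂₁) / (2 sinθ) = (+0.900285, +0.128213, +0.415991)
rvec = θ·k = (+0.555547, +0.079118, +0.256699)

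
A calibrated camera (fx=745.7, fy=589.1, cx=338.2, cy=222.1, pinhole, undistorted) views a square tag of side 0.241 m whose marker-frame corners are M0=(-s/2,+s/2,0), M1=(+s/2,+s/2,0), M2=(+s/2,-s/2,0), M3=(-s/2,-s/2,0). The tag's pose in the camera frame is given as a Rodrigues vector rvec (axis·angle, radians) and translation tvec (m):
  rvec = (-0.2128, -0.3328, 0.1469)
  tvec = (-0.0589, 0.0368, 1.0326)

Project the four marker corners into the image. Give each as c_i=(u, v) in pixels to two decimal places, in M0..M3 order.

Intrinsics K: fx=745.7, fy=589.1, cx=338.2, cy=222.1
Marker side s = 0.241 m; corners in marker frame (Z=0):
  M0 = (-0.1205, +0.1205, 0)
  M1 = (+0.1205, +0.1205, 0)
  M2 = (+0.1205, -0.1205, 0)
  M3 = (-0.1205, -0.1205, 0)
rvec = (-0.2128, -0.3328, 0.1469), |rvec| = θ = 0.42145 rad = 24.147°
Rodrigues: sinθ=0.40908, 1−cosθ=0.08750; R = I + sinθ·[k]× + (1−cosθ)·[k]×²:
    [+0.93481 -0.10770 -0.33844]
    [+0.17748 +0.96706 +0.18247]
    [+0.30764 -0.23064 +0.92313]
t = (-0.0589, 0.0368, 1.0326) m
M0: Pc = R·M0+t = (-0.18452, +0.13194, +0.96774); u = 745.7·(-0.18452)/0.96774 + 338.2 = 196.0147, v = 589.1·(+0.13194)/0.96774 + 222.1 = 302.4198
M1: Pc = R·M1+t = (+0.04077, +0.17472, +1.04188); u = 745.7·(+0.04077)/1.04188 + 338.2 = 367.3774, v = 589.1·(+0.17472)/1.04188 + 222.1 = 320.8887
M2: Pc = R·M2+t = (+0.06672, -0.05834, +1.09746); u = 745.7·(+0.06672)/1.09746 + 338.2 = 383.5361, v = 589.1·(-0.05834)/1.09746 + 222.1 = 190.7816
M3: Pc = R·M3+t = (-0.15857, -0.10112, +1.02332); u = 745.7·(-0.15857)/1.02332 + 338.2 = 222.6520, v = 589.1·(-0.10112)/1.02332 + 222.1 = 163.8896

c0=(196.01, 302.42) c1=(367.38, 320.89) c2=(383.54, 190.78) c3=(222.65, 163.89)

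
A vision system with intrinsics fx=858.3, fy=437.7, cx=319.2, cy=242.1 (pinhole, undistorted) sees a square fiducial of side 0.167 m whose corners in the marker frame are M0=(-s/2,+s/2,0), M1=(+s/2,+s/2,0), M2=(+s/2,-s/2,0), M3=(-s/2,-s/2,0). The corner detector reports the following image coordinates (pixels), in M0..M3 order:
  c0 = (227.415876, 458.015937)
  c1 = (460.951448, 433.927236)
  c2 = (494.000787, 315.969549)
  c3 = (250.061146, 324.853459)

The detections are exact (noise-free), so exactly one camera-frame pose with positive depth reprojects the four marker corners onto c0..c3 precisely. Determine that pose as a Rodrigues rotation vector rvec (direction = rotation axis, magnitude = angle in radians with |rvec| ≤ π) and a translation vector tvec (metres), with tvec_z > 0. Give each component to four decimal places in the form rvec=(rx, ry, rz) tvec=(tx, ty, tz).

Intrinsics K: fx=858.3, fy=437.7, cx=319.2, cy=242.1
Marker side s = 0.167 m; corners in marker frame (Z=0):
  M0 = (-0.0835, +0.0835, 0)
  M1 = (+0.0835, +0.0835, 0)
  M2 = (+0.0835, -0.0835, 0)
  M3 = (-0.0835, -0.0835, 0)
Detected image corners:
  c0 = (227.415876, 458.015937) px
  c1 = (460.951448, 433.927236) px
  c2 = (494.000787, 315.969549) px
  c3 = (250.061146, 324.853459) px
Planar DLT: solve 8×8 A·h = b for H (H[2,2]=1):
  H  [+1704.82598 -43.09245 +365.38611]
  H  [+195.46287 +883.39141 +384.50025]
  H  [+0.77120 +0.35091 +1.00000]
B = K⁻¹H; ‖b₁‖=1.866377, ‖b₂‖=1.866377; λ = 2/(‖b₁‖+‖b₂‖) = 0.535797, sign → tz>0 ⇒ λ=+0.535797
r₁ = λ·B[:,0] = (+0.91057,+0.01072,+0.41321); r₂ = λ·B[:,1] = (-0.09682,+0.97738,+0.18802)
r₃ = r₁×r₂ = (-0.40185,-0.21121,+0.89102); SVD([r₁ r₂ r₃]) → R = UVᵀ:
  R  [+0.91057 -0.09682 -0.40185]
  R  [+0.01072 +0.97738 -0.21121]
  R  [+0.41321 +0.18802 +0.89102]
t = (+0.02883, +0.17432, +0.53580) m
tr R = 2.778972; θ = arccos((tr R − 1)/2) = 0.474577 rad = 27.191°
axis k = ((R−Rᵀ)₃₂, (R−Rᵀ)₁₃, (R−Rᵀ)₂₁) / (2 sinθ) = (+0.436829, -0.891815, +0.117670)
rvec = θ·k = (+0.207309, -0.423235, +0.055844)

rvec=(0.2073, -0.4232, 0.0558) tvec=(0.0288, 0.1743, 0.5358)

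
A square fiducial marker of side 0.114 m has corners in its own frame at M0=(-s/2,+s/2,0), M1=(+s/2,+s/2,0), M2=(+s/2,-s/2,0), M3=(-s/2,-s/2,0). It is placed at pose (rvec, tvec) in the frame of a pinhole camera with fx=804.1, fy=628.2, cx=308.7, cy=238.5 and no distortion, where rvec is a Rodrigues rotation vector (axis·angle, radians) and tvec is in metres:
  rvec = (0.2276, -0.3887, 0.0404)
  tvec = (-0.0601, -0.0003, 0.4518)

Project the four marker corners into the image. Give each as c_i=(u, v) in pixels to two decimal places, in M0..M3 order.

c0=(95.01, 317.28) c1=(288.69, 309.59) c2=(304.04, 162.17) c3=(100.74, 155.02)

Intrinsics K: fx=804.1, fy=628.2, cx=308.7, cy=238.5
Marker side s = 0.114 m; corners in marker frame (Z=0):
  M0 = (-0.0570, +0.0570, 0)
  M1 = (+0.0570, +0.0570, 0)
  M2 = (+0.0570, -0.0570, 0)
  M3 = (-0.0570, -0.0570, 0)
rvec = (0.2276, -0.3887, 0.0404), |rvec| = θ = 0.45224 rad = 25.911°
Rodrigues: sinθ=0.43698, 1−cosθ=0.10053; R = I + sinθ·[k]× + (1−cosθ)·[k]×²:
    [+0.92493 -0.08252 -0.37107]
    [-0.00445 +0.97374 -0.22764]
    [+0.38010 +0.21220 +0.90027]
t = (-0.0601, -0.0003, 0.4518) m
M0: Pc = R·M0+t = (-0.11752, +0.05546, +0.44223); u = 804.1·(-0.11752)/0.44223 + 308.7 = 95.0060, v = 628.2·(+0.05546)/0.44223 + 238.5 = 317.2775
M1: Pc = R·M1+t = (-0.01208, +0.05495, +0.48556); u = 804.1·(-0.01208)/0.48556 + 308.7 = 288.6910, v = 628.2·(+0.05495)/0.48556 + 238.5 = 309.5913
M2: Pc = R·M2+t = (-0.00268, -0.05606, +0.46137); u = 804.1·(-0.00268)/0.46137 + 308.7 = 304.0377, v = 628.2·(-0.05606)/0.46137 + 238.5 = 162.1738
M3: Pc = R·M3+t = (-0.10812, -0.05555, +0.41804); u = 804.1·(-0.10812)/0.41804 + 308.7 = 100.7354, v = 628.2·(-0.05555)/0.41804 + 238.5 = 155.0242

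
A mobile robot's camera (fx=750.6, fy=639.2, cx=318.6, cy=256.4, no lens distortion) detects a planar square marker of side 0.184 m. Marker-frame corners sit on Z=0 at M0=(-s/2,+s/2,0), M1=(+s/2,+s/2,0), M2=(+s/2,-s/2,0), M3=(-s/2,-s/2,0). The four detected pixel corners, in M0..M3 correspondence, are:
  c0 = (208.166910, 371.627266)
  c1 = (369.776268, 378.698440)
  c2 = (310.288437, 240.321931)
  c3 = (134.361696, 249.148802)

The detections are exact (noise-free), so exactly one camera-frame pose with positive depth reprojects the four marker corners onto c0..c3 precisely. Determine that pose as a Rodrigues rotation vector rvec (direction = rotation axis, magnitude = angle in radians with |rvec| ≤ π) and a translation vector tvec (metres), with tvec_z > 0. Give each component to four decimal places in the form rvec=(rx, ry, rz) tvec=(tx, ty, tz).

Intrinsics K: fx=750.6, fy=639.2, cx=318.6, cy=256.4
Marker side s = 0.184 m; corners in marker frame (Z=0):
  M0 = (-0.0920, +0.0920, 0)
  M1 = (+0.0920, +0.0920, 0)
  M2 = (+0.0920, -0.0920, 0)
  M3 = (-0.0920, -0.0920, 0)
Detected image corners:
  c0 = (208.166910, 371.627266) px
  c1 = (369.776268, 378.698440) px
  c2 = (310.288437, 240.321931) px
  c3 = (134.361696, 249.148802) px
Planar DLT: solve 8×8 A·h = b for H (H[2,2]=1):
  H  [+746.52235 +548.82070 +252.75275]
  H  [-205.73026 +929.62601 +314.29990]
  H  [-0.65760 +0.72075 +1.00000]
B = K⁻¹H; ‖b₁‖=1.434613, ‖b₂‖=1.434613; λ = 2/(‖b₁‖+‖b₂‖) = 0.697052, sign → tz>0 ⇒ λ=+0.697052
r₁ = λ·B[:,0] = (+0.88783,-0.04048,-0.45838); r₂ = λ·B[:,1] = (+0.29642,+0.81224,+0.50240)
r₃ = r₁×r₂ = (+0.35198,-0.58192,+0.73313); SVD([r₁ r₂ r₃]) → R = UVᵀ:
  R  [+0.88783 +0.29642 +0.35198]
  R  [-0.04048 +0.81224 -0.58192]
  R  [-0.45838 +0.50240 +0.73313]
t = (-0.06115, +0.06314, +0.69705) m
tr R = 2.433201; θ = arccos((tr R − 1)/2) = 0.771880 rad = 44.225°
axis k = ((R−Rᵀ)₃₂, (R−Rᵀ)₁₃, (R−Rᵀ)₂₁) / (2 sinθ) = (+0.777306, +0.580920, -0.241511)
rvec = θ·k = (+0.599987, +0.448401, -0.186418)

rvec=(0.6000, 0.4484, -0.1864) tvec=(-0.0611, 0.0631, 0.6971)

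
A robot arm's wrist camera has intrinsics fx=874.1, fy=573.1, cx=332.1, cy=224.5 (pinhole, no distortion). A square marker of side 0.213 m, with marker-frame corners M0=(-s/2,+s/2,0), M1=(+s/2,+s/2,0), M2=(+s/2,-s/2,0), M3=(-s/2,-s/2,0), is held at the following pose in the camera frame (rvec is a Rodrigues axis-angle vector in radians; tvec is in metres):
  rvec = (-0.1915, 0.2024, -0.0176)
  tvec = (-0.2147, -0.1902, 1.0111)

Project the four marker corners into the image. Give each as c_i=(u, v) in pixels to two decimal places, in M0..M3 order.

c0=(56.35, 178.20) c1=(232.42, 171.57) c2=(236.77, 55.10) c3=(67.33, 66.13)

Intrinsics K: fx=874.1, fy=573.1, cx=332.1, cy=224.5
Marker side s = 0.213 m; corners in marker frame (Z=0):
  M0 = (-0.1065, +0.1065, 0)
  M1 = (+0.1065, +0.1065, 0)
  M2 = (+0.1065, -0.1065, 0)
  M3 = (-0.1065, -0.1065, 0)
rvec = (-0.1915, 0.2024, -0.0176), |rvec| = θ = 0.27919 rad = 15.996°
Rodrigues: sinθ=0.27558, 1−cosθ=0.03872; R = I + sinθ·[k]× + (1−cosθ)·[k]×²:
    [+0.97950 -0.00188 +0.20146]
    [-0.03663 +0.98163 +0.18725]
    [-0.19811 -0.19079 +0.96143]
t = (-0.2147, -0.1902, 1.0111) m
M0: Pc = R·M0+t = (-0.31922, -0.08176, +1.01188); u = 874.1·(-0.31922)/1.01188 + 332.1 = 56.3483, v = 573.1·(-0.08176)/1.01188 + 224.5 = 178.1958
M1: Pc = R·M1+t = (-0.11058, -0.08956, +0.96968); u = 874.1·(-0.11058)/0.96968 + 332.1 = 232.4163, v = 573.1·(-0.08956)/0.96968 + 224.5 = 171.5700
M2: Pc = R·M2+t = (-0.11018, -0.29864, +1.01032); u = 874.1·(-0.11018)/1.01032 + 332.1 = 236.7727, v = 573.1·(-0.29864)/1.01032 + 224.5 = 55.0954
M3: Pc = R·M3+t = (-0.31882, -0.29084, +1.05252); u = 874.1·(-0.31882)/1.05252 + 332.1 = 67.3282, v = 573.1·(-0.29084)/1.05252 + 224.5 = 66.1350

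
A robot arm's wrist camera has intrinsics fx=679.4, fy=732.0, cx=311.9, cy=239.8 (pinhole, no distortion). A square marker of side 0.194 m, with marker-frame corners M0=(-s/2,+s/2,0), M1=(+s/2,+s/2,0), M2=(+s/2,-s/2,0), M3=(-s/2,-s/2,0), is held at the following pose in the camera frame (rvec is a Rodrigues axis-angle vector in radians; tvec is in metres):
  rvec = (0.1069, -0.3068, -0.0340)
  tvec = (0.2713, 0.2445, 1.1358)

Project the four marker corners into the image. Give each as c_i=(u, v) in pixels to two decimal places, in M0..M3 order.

c0=(421.67, 466.27) c1=(523.07, 449.07) c2=(525.02, 330.68) c3=(421.75, 341.93)

Intrinsics K: fx=679.4, fy=732.0, cx=311.9, cy=239.8
Marker side s = 0.194 m; corners in marker frame (Z=0):
  M0 = (-0.0970, +0.0970, 0)
  M1 = (+0.0970, +0.0970, 0)
  M2 = (+0.0970, -0.0970, 0)
  M3 = (-0.0970, -0.0970, 0)
rvec = (0.1069, -0.3068, -0.0340), |rvec| = θ = 0.32666 rad = 18.717°
Rodrigues: sinθ=0.32089, 1−cosθ=0.05288; R = I + sinθ·[k]× + (1−cosθ)·[k]×²:
    [+0.95278 +0.01715 -0.30317]
    [-0.04965 +0.99376 -0.09984]
    [+0.29957 +0.11018 +0.94769]
t = (0.2713, 0.2445, 1.1358) m
M0: Pc = R·M0+t = (+0.18054, +0.34571, +1.11743); u = 679.4·(+0.18054)/1.11743 + 311.9 = 421.6709, v = 732.0·(+0.34571)/1.11743 + 239.8 = 466.2669
M1: Pc = R·M1+t = (+0.36538, +0.33608, +1.17555); u = 679.4·(+0.36538)/1.17555 + 311.9 = 523.0710, v = 732.0·(+0.33608)/1.17555 + 239.8 = 449.0728
M2: Pc = R·M2+t = (+0.36206, +0.14329, +1.15417); u = 679.4·(+0.36206)/1.15417 + 311.9 = 525.0238, v = 732.0·(+0.14329)/1.15417 + 239.8 = 330.6767
M3: Pc = R·M3+t = (+0.17722, +0.15292, +1.09605); u = 679.4·(+0.17722)/1.09605 + 311.9 = 421.7498, v = 732.0·(+0.15292)/1.09605 + 239.8 = 341.9284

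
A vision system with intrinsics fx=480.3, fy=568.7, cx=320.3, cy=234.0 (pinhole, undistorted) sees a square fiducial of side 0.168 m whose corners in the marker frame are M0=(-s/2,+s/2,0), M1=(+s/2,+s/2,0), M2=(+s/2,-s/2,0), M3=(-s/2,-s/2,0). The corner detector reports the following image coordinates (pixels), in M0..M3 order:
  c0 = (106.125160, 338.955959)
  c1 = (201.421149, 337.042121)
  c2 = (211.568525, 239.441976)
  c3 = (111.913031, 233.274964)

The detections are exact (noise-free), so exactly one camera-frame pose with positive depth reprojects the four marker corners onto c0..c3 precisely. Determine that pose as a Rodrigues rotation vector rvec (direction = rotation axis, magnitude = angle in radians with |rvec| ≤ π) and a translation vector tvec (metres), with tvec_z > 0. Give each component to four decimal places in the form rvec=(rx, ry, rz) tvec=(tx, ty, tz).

rvec=(0.3022, -0.4060, 0.1218) tvec=(-0.2909, 0.0833, 0.8693)

Intrinsics K: fx=480.3, fy=568.7, cx=320.3, cy=234.0
Marker side s = 0.168 m; corners in marker frame (Z=0):
  M0 = (-0.0840, +0.0840, 0)
  M1 = (+0.0840, +0.0840, 0)
  M2 = (+0.0840, -0.0840, 0)
  M3 = (-0.0840, -0.0840, 0)
Detected image corners:
  c0 = (106.125160, 338.955959) px
  c1 = (201.421149, 337.042121) px
  c2 = (211.568525, 239.441976) px
  c3 = (111.913031, 233.274964) px
Planar DLT: solve 8×8 A·h = b for H (H[2,2]=1):
  H  [+653.53314 +0.08229 +159.56647]
  H  [+146.11873 +691.47056 +288.51981]
  H  [+0.46687 +0.30438 +1.00000]
B = K⁻¹H; ‖b₁‖=1.150335, ‖b₂‖=1.150335; λ = 2/(‖b₁‖+‖b₂‖) = 0.869312, sign → tz>0 ⇒ λ=+0.869312
r₁ = λ·B[:,0] = (+0.91220,+0.05636,+0.40586); r₂ = λ·B[:,1] = (-0.17630,+0.94811,+0.26460)
r₃ = r₁×r₂ = (-0.36988,-0.31292,+0.87480); SVD([r₁ r₂ r₃]) → R = UVᵀ:
  R  [+0.91220 -0.17630 -0.36988]
  R  [+0.05636 +0.94811 -0.31292]
  R  [+0.40586 +0.26460 +0.87480]
t = (-0.29092, +0.08334, +0.86931) m
tr R = 2.735100; θ = arccos((tr R − 1)/2) = 0.520542 rad = 29.825°
axis k = ((R−Rᵀ)₃₂, (R−Rᵀ)₁₃, (R−Rᵀ)₂₁) / (2 sinθ) = (+0.580594, -0.779871, +0.233905)
rvec = θ·k = (+0.302224, -0.405956, +0.121757)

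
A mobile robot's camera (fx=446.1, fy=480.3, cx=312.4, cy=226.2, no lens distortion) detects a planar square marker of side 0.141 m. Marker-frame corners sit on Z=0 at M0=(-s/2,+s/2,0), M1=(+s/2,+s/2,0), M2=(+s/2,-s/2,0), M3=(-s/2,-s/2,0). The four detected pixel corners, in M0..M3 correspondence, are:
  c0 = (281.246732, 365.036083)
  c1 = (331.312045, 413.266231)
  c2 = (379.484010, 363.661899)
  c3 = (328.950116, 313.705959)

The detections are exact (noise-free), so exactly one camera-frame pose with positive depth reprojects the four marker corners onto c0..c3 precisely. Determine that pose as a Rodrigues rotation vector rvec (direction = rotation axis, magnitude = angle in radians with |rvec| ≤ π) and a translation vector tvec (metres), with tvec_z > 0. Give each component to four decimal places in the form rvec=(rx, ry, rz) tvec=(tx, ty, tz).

Intrinsics K: fx=446.1, fy=480.3, cx=312.4, cy=226.2
Marker side s = 0.141 m; corners in marker frame (Z=0):
  M0 = (-0.0705, +0.0705, 0)
  M1 = (+0.0705, +0.0705, 0)
  M2 = (+0.0705, -0.0705, 0)
  M3 = (-0.0705, -0.0705, 0)
Detected image corners:
  c0 = (281.246732, 365.036083) px
  c1 = (331.312045, 413.266231) px
  c2 = (379.484010, 363.661899) px
  c3 = (328.950116, 313.705959) px
Planar DLT: solve 8×8 A·h = b for H (H[2,2]=1):
  H  [+387.26474 -289.06143 +330.15162]
  H  [+381.77352 +414.00929 +364.35198]
  H  [+0.09250 +0.15423 +1.00000]
B = K⁻¹H; ‖b₁‖=1.103792, ‖b₂‖=1.103792; λ = 2/(‖b₁‖+‖b₂‖) = 0.905968, sign → tz>0 ⇒ λ=+0.905968
r₁ = λ·B[:,0] = (+0.72780,+0.68065,+0.08380); r₂ = λ·B[:,1] = (-0.68489,+0.71512,+0.13972)
r₃ = r₁×r₂ = (+0.03517,-0.15909,+0.98664); SVD([r₁ r₂ r₃]) → R = UVᵀ:
  R  [+0.72780 -0.68489 +0.03517]
  R  [+0.68065 +0.71512 -0.15909]
  R  [+0.08380 +0.13972 +0.98664]
t = (+0.03605, +0.26059, +0.90597) m
tr R = 2.429556; θ = arccos((tr R − 1)/2) = 0.774489 rad = 44.375°
axis k = ((R−Rᵀ)₃₂, (R−Rᵀ)₁₃, (R−Rᵀ)₂₁) / (2 sinθ) = (+0.213634, -0.034766, +0.976295)
rvec = θ·k = (+0.165457, -0.026926, +0.756130)

rvec=(0.1655, -0.0269, 0.7561) tvec=(0.0361, 0.2606, 0.9060)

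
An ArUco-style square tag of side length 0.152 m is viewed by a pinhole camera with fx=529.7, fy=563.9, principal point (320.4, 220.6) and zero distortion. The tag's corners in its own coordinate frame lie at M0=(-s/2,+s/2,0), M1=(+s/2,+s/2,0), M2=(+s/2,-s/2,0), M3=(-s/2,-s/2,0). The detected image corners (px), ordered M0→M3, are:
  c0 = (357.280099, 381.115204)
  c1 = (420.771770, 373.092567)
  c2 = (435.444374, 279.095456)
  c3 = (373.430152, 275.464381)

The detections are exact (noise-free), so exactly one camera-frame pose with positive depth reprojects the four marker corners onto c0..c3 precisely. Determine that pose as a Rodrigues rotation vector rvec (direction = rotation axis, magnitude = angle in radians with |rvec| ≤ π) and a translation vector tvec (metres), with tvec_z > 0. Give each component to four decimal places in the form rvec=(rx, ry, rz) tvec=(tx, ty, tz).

rvec=(0.0834, -0.7045, 0.1412) tvec=(0.1248, 0.1600, 0.8458)

Intrinsics K: fx=529.7, fy=563.9, cx=320.4, cy=220.6
Marker side s = 0.152 m; corners in marker frame (Z=0):
  M0 = (-0.0760, +0.0760, 0)
  M1 = (+0.0760, +0.0760, 0)
  M2 = (+0.0760, -0.0760, 0)
  M3 = (-0.0760, -0.0760, 0)
Detected image corners:
  c0 = (357.280099, 381.115204) px
  c1 = (420.771770, 373.092567) px
  c2 = (435.444374, 279.095456) px
  c3 = (373.430152, 275.464381) px
Planar DLT: solve 8×8 A·h = b for H (H[2,2]=1):
  H  [+717.86395 -87.65283 +398.54500]
  H  [+236.99698 +665.59218 +327.25639]
  H  [+0.76879 +0.03391 +1.00000]
B = K⁻¹H; ‖b₁‖=1.182285, ‖b₂‖=1.182285; λ = 2/(‖b₁‖+‖b₂‖) = 0.845820, sign → tz>0 ⇒ λ=+0.845820
r₁ = λ·B[:,0] = (+0.75296,+0.10110,+0.65026); r₂ = λ·B[:,1] = (-0.15731,+0.98713,+0.02868)
r₃ = r₁×r₂ = (-0.63899,-0.12389,+0.75917); SVD([r₁ r₂ r₃]) → R = UVᵀ:
  R  [+0.75296 -0.15731 -0.63899]
  R  [+0.10110 +0.98713 -0.12389]
  R  [+0.65026 +0.02868 +0.75917]
t = (+0.12478, +0.15998, +0.84582) m
tr R = 2.499261; θ = arccos((tr R − 1)/2) = 0.723293 rad = 41.442°
axis k = ((R−Rᵀ)₃₂, (R−Rᵀ)₁₃, (R−Rᵀ)₂₁) / (2 sinθ) = (+0.115261, -0.973964, +0.195217)
rvec = θ·k = (+0.083368, -0.704461, +0.141199)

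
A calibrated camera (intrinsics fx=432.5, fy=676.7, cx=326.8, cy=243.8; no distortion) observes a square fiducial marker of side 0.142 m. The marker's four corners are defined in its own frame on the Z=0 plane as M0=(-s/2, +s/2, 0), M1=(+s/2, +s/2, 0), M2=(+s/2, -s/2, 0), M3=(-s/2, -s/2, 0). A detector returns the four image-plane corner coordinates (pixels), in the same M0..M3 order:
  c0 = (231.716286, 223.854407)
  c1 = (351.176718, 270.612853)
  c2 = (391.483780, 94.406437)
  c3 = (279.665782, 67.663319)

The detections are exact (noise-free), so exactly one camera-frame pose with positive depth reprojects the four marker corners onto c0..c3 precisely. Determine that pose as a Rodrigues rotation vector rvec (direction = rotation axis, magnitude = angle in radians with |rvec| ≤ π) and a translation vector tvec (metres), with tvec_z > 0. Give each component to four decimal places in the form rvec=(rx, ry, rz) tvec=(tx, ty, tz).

Intrinsics K: fx=432.5, fy=676.7, cx=326.8, cy=243.8
Marker side s = 0.142 m; corners in marker frame (Z=0):
  M0 = (-0.0710, +0.0710, 0)
  M1 = (+0.0710, +0.0710, 0)
  M2 = (+0.0710, -0.0710, 0)
  M3 = (-0.0710, -0.0710, 0)
Detected image corners:
  c0 = (231.716286, 223.854407) px
  c1 = (351.176718, 270.612853) px
  c2 = (391.483780, 94.406437) px
  c3 = (279.665782, 67.663319) px
Planar DLT: solve 8×8 A·h = b for H (H[2,2]=1):
  H  [+597.52675 -540.20129 +311.82947]
  H  [+142.37467 +1047.54295 +158.94453]
  H  [-0.68720 -0.72765 +1.00000]
B = K⁻¹H; ‖b₁‖=2.072458, ‖b₂‖=2.072458; λ = 2/(‖b₁‖+‖b₂‖) = 0.482519, sign → tz>0 ⇒ λ=+0.482519
r₁ = λ·B[:,0] = (+0.91718,+0.22098,-0.33159); r₂ = λ·B[:,1] = (-0.33738,+0.87344,-0.35110)
r₃ = r₁×r₂ = (+0.21203,+0.43390,+0.87566); SVD([r₁ r₂ r₃]) → R = UVᵀ:
  R  [+0.91718 -0.33738 +0.21203]
  R  [+0.22098 +0.87344 +0.43390]
  R  [-0.33159 -0.35110 +0.87566]
t = (-0.01670, -0.06051, +0.48252) m
tr R = 2.666279; θ = arccos((tr R − 1)/2) = 0.586036 rad = 33.577°
axis k = ((R−Rᵀ)₃₂, (R−Rᵀ)₁₃, (R−Rᵀ)₂₁) / (2 sinθ) = (-0.709684, +0.491462, +0.504790)
rvec = θ·k = (-0.415901, +0.288014, +0.295825)

rvec=(-0.4159, 0.2880, 0.2958) tvec=(-0.0167, -0.0605, 0.4825)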